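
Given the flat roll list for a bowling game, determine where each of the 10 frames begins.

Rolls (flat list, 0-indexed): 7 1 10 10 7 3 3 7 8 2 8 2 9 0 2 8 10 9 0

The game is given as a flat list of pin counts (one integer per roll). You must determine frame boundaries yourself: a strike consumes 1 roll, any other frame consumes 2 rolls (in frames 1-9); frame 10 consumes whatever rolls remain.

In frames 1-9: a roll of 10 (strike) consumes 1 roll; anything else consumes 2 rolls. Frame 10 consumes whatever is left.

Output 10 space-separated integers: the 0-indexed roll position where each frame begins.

Answer: 0 2 3 4 6 8 10 12 14 16

Derivation:
Frame 1 starts at roll index 0: rolls=7,1 (sum=8), consumes 2 rolls
Frame 2 starts at roll index 2: roll=10 (strike), consumes 1 roll
Frame 3 starts at roll index 3: roll=10 (strike), consumes 1 roll
Frame 4 starts at roll index 4: rolls=7,3 (sum=10), consumes 2 rolls
Frame 5 starts at roll index 6: rolls=3,7 (sum=10), consumes 2 rolls
Frame 6 starts at roll index 8: rolls=8,2 (sum=10), consumes 2 rolls
Frame 7 starts at roll index 10: rolls=8,2 (sum=10), consumes 2 rolls
Frame 8 starts at roll index 12: rolls=9,0 (sum=9), consumes 2 rolls
Frame 9 starts at roll index 14: rolls=2,8 (sum=10), consumes 2 rolls
Frame 10 starts at roll index 16: 3 remaining rolls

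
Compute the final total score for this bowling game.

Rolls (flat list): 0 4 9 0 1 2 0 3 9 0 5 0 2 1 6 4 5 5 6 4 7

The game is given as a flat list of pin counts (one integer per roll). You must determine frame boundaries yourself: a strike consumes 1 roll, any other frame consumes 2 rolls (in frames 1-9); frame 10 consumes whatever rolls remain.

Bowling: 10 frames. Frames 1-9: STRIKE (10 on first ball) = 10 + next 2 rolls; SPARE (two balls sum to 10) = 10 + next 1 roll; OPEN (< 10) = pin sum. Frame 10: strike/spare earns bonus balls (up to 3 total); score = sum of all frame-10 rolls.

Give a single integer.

Answer: 84

Derivation:
Frame 1: OPEN (0+4=4). Cumulative: 4
Frame 2: OPEN (9+0=9). Cumulative: 13
Frame 3: OPEN (1+2=3). Cumulative: 16
Frame 4: OPEN (0+3=3). Cumulative: 19
Frame 5: OPEN (9+0=9). Cumulative: 28
Frame 6: OPEN (5+0=5). Cumulative: 33
Frame 7: OPEN (2+1=3). Cumulative: 36
Frame 8: SPARE (6+4=10). 10 + next roll (5) = 15. Cumulative: 51
Frame 9: SPARE (5+5=10). 10 + next roll (6) = 16. Cumulative: 67
Frame 10: SPARE. Sum of all frame-10 rolls (6+4+7) = 17. Cumulative: 84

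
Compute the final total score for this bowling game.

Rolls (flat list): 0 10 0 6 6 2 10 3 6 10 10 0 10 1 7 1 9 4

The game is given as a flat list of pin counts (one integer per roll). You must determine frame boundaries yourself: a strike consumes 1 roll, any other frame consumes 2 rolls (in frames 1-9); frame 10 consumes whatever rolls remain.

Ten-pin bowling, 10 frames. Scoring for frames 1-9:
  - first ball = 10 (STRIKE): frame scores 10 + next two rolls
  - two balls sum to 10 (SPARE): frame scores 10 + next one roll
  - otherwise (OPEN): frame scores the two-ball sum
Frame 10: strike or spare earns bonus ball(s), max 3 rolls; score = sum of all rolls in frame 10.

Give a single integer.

Answer: 125

Derivation:
Frame 1: SPARE (0+10=10). 10 + next roll (0) = 10. Cumulative: 10
Frame 2: OPEN (0+6=6). Cumulative: 16
Frame 3: OPEN (6+2=8). Cumulative: 24
Frame 4: STRIKE. 10 + next two rolls (3+6) = 19. Cumulative: 43
Frame 5: OPEN (3+6=9). Cumulative: 52
Frame 6: STRIKE. 10 + next two rolls (10+0) = 20. Cumulative: 72
Frame 7: STRIKE. 10 + next two rolls (0+10) = 20. Cumulative: 92
Frame 8: SPARE (0+10=10). 10 + next roll (1) = 11. Cumulative: 103
Frame 9: OPEN (1+7=8). Cumulative: 111
Frame 10: SPARE. Sum of all frame-10 rolls (1+9+4) = 14. Cumulative: 125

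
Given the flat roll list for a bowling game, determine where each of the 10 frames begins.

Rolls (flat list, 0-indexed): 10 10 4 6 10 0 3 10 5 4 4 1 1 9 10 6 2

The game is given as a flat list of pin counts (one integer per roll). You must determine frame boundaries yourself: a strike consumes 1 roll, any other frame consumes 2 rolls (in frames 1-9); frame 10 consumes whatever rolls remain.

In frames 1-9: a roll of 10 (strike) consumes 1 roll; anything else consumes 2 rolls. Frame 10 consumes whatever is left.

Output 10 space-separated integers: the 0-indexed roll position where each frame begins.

Frame 1 starts at roll index 0: roll=10 (strike), consumes 1 roll
Frame 2 starts at roll index 1: roll=10 (strike), consumes 1 roll
Frame 3 starts at roll index 2: rolls=4,6 (sum=10), consumes 2 rolls
Frame 4 starts at roll index 4: roll=10 (strike), consumes 1 roll
Frame 5 starts at roll index 5: rolls=0,3 (sum=3), consumes 2 rolls
Frame 6 starts at roll index 7: roll=10 (strike), consumes 1 roll
Frame 7 starts at roll index 8: rolls=5,4 (sum=9), consumes 2 rolls
Frame 8 starts at roll index 10: rolls=4,1 (sum=5), consumes 2 rolls
Frame 9 starts at roll index 12: rolls=1,9 (sum=10), consumes 2 rolls
Frame 10 starts at roll index 14: 3 remaining rolls

Answer: 0 1 2 4 5 7 8 10 12 14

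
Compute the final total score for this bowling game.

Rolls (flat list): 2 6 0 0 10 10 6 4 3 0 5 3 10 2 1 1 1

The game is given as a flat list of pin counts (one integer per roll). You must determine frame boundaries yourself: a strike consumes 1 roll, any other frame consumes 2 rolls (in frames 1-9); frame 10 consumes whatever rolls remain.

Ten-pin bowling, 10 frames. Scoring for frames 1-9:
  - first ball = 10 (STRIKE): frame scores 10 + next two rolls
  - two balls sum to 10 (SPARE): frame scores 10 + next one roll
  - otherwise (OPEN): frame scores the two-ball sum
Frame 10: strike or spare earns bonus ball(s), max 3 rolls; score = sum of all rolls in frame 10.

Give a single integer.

Answer: 96

Derivation:
Frame 1: OPEN (2+6=8). Cumulative: 8
Frame 2: OPEN (0+0=0). Cumulative: 8
Frame 3: STRIKE. 10 + next two rolls (10+6) = 26. Cumulative: 34
Frame 4: STRIKE. 10 + next two rolls (6+4) = 20. Cumulative: 54
Frame 5: SPARE (6+4=10). 10 + next roll (3) = 13. Cumulative: 67
Frame 6: OPEN (3+0=3). Cumulative: 70
Frame 7: OPEN (5+3=8). Cumulative: 78
Frame 8: STRIKE. 10 + next two rolls (2+1) = 13. Cumulative: 91
Frame 9: OPEN (2+1=3). Cumulative: 94
Frame 10: OPEN. Sum of all frame-10 rolls (1+1) = 2. Cumulative: 96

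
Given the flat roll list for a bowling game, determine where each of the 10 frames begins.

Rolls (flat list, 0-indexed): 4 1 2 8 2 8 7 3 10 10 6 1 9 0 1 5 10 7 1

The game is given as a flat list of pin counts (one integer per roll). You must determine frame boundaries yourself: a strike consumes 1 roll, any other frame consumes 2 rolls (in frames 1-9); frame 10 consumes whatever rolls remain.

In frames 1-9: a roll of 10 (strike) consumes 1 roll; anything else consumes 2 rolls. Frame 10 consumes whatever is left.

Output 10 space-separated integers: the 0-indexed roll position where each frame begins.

Answer: 0 2 4 6 8 9 10 12 14 16

Derivation:
Frame 1 starts at roll index 0: rolls=4,1 (sum=5), consumes 2 rolls
Frame 2 starts at roll index 2: rolls=2,8 (sum=10), consumes 2 rolls
Frame 3 starts at roll index 4: rolls=2,8 (sum=10), consumes 2 rolls
Frame 4 starts at roll index 6: rolls=7,3 (sum=10), consumes 2 rolls
Frame 5 starts at roll index 8: roll=10 (strike), consumes 1 roll
Frame 6 starts at roll index 9: roll=10 (strike), consumes 1 roll
Frame 7 starts at roll index 10: rolls=6,1 (sum=7), consumes 2 rolls
Frame 8 starts at roll index 12: rolls=9,0 (sum=9), consumes 2 rolls
Frame 9 starts at roll index 14: rolls=1,5 (sum=6), consumes 2 rolls
Frame 10 starts at roll index 16: 3 remaining rolls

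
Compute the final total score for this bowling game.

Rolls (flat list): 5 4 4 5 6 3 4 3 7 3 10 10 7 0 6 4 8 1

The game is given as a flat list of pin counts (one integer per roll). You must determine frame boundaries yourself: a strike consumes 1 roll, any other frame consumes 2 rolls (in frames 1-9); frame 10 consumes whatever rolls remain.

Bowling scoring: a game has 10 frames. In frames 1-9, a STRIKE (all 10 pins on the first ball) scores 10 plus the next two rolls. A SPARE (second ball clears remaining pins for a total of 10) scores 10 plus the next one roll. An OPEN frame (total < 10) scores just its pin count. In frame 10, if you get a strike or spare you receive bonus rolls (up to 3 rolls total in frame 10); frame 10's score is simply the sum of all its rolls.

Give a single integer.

Answer: 132

Derivation:
Frame 1: OPEN (5+4=9). Cumulative: 9
Frame 2: OPEN (4+5=9). Cumulative: 18
Frame 3: OPEN (6+3=9). Cumulative: 27
Frame 4: OPEN (4+3=7). Cumulative: 34
Frame 5: SPARE (7+3=10). 10 + next roll (10) = 20. Cumulative: 54
Frame 6: STRIKE. 10 + next two rolls (10+7) = 27. Cumulative: 81
Frame 7: STRIKE. 10 + next two rolls (7+0) = 17. Cumulative: 98
Frame 8: OPEN (7+0=7). Cumulative: 105
Frame 9: SPARE (6+4=10). 10 + next roll (8) = 18. Cumulative: 123
Frame 10: OPEN. Sum of all frame-10 rolls (8+1) = 9. Cumulative: 132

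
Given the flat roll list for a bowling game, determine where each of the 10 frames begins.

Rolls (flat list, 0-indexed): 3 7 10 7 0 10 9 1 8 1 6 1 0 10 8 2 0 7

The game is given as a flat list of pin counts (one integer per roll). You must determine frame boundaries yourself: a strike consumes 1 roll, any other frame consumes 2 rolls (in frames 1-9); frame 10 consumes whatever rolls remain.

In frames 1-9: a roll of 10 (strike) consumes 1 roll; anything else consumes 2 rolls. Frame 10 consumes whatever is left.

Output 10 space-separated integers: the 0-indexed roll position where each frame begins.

Frame 1 starts at roll index 0: rolls=3,7 (sum=10), consumes 2 rolls
Frame 2 starts at roll index 2: roll=10 (strike), consumes 1 roll
Frame 3 starts at roll index 3: rolls=7,0 (sum=7), consumes 2 rolls
Frame 4 starts at roll index 5: roll=10 (strike), consumes 1 roll
Frame 5 starts at roll index 6: rolls=9,1 (sum=10), consumes 2 rolls
Frame 6 starts at roll index 8: rolls=8,1 (sum=9), consumes 2 rolls
Frame 7 starts at roll index 10: rolls=6,1 (sum=7), consumes 2 rolls
Frame 8 starts at roll index 12: rolls=0,10 (sum=10), consumes 2 rolls
Frame 9 starts at roll index 14: rolls=8,2 (sum=10), consumes 2 rolls
Frame 10 starts at roll index 16: 2 remaining rolls

Answer: 0 2 3 5 6 8 10 12 14 16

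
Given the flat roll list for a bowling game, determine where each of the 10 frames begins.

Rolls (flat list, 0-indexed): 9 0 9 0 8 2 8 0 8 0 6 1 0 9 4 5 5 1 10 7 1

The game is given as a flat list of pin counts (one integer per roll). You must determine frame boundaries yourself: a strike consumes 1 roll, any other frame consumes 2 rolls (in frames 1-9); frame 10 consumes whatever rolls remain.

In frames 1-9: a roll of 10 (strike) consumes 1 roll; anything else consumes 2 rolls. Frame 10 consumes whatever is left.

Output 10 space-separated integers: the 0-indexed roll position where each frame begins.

Answer: 0 2 4 6 8 10 12 14 16 18

Derivation:
Frame 1 starts at roll index 0: rolls=9,0 (sum=9), consumes 2 rolls
Frame 2 starts at roll index 2: rolls=9,0 (sum=9), consumes 2 rolls
Frame 3 starts at roll index 4: rolls=8,2 (sum=10), consumes 2 rolls
Frame 4 starts at roll index 6: rolls=8,0 (sum=8), consumes 2 rolls
Frame 5 starts at roll index 8: rolls=8,0 (sum=8), consumes 2 rolls
Frame 6 starts at roll index 10: rolls=6,1 (sum=7), consumes 2 rolls
Frame 7 starts at roll index 12: rolls=0,9 (sum=9), consumes 2 rolls
Frame 8 starts at roll index 14: rolls=4,5 (sum=9), consumes 2 rolls
Frame 9 starts at roll index 16: rolls=5,1 (sum=6), consumes 2 rolls
Frame 10 starts at roll index 18: 3 remaining rolls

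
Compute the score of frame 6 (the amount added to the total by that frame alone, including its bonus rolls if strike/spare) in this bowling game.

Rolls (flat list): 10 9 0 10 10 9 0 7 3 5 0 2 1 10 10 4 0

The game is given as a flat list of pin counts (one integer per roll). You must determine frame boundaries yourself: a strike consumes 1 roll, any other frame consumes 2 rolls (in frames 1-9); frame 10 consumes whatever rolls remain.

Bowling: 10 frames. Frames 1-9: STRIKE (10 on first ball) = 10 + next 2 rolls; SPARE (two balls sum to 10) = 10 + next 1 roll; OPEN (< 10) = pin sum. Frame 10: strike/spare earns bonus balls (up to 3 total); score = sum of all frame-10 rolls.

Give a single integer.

Frame 1: STRIKE. 10 + next two rolls (9+0) = 19. Cumulative: 19
Frame 2: OPEN (9+0=9). Cumulative: 28
Frame 3: STRIKE. 10 + next two rolls (10+9) = 29. Cumulative: 57
Frame 4: STRIKE. 10 + next two rolls (9+0) = 19. Cumulative: 76
Frame 5: OPEN (9+0=9). Cumulative: 85
Frame 6: SPARE (7+3=10). 10 + next roll (5) = 15. Cumulative: 100
Frame 7: OPEN (5+0=5). Cumulative: 105
Frame 8: OPEN (2+1=3). Cumulative: 108

Answer: 15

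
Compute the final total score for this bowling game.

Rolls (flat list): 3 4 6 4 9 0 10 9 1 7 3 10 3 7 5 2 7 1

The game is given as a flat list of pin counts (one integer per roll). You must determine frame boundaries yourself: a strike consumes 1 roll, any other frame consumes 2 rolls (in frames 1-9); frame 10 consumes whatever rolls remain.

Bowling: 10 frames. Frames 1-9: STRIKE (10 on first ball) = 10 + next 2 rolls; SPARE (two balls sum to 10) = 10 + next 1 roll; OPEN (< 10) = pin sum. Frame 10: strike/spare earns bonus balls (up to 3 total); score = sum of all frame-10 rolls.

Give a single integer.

Frame 1: OPEN (3+4=7). Cumulative: 7
Frame 2: SPARE (6+4=10). 10 + next roll (9) = 19. Cumulative: 26
Frame 3: OPEN (9+0=9). Cumulative: 35
Frame 4: STRIKE. 10 + next two rolls (9+1) = 20. Cumulative: 55
Frame 5: SPARE (9+1=10). 10 + next roll (7) = 17. Cumulative: 72
Frame 6: SPARE (7+3=10). 10 + next roll (10) = 20. Cumulative: 92
Frame 7: STRIKE. 10 + next two rolls (3+7) = 20. Cumulative: 112
Frame 8: SPARE (3+7=10). 10 + next roll (5) = 15. Cumulative: 127
Frame 9: OPEN (5+2=7). Cumulative: 134
Frame 10: OPEN. Sum of all frame-10 rolls (7+1) = 8. Cumulative: 142

Answer: 142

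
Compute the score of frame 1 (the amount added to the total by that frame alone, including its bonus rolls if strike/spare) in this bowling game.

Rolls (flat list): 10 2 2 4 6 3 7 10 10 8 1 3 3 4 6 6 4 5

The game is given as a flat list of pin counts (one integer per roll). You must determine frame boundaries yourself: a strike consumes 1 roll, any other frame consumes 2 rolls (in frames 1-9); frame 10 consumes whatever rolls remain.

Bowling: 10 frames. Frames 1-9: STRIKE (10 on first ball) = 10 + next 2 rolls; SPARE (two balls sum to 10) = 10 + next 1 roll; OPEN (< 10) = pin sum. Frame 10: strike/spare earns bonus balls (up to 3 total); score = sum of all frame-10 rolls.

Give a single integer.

Answer: 14

Derivation:
Frame 1: STRIKE. 10 + next two rolls (2+2) = 14. Cumulative: 14
Frame 2: OPEN (2+2=4). Cumulative: 18
Frame 3: SPARE (4+6=10). 10 + next roll (3) = 13. Cumulative: 31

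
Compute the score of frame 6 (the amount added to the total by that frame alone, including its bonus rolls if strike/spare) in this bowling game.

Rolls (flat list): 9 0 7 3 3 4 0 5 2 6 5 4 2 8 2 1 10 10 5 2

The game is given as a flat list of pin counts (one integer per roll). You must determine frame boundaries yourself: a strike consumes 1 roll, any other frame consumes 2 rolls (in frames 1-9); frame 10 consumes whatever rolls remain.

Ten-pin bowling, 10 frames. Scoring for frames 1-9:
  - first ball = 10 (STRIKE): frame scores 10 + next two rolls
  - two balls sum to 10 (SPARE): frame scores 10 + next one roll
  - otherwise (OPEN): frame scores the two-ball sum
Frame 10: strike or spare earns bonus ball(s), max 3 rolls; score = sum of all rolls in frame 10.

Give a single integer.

Answer: 9

Derivation:
Frame 1: OPEN (9+0=9). Cumulative: 9
Frame 2: SPARE (7+3=10). 10 + next roll (3) = 13. Cumulative: 22
Frame 3: OPEN (3+4=7). Cumulative: 29
Frame 4: OPEN (0+5=5). Cumulative: 34
Frame 5: OPEN (2+6=8). Cumulative: 42
Frame 6: OPEN (5+4=9). Cumulative: 51
Frame 7: SPARE (2+8=10). 10 + next roll (2) = 12. Cumulative: 63
Frame 8: OPEN (2+1=3). Cumulative: 66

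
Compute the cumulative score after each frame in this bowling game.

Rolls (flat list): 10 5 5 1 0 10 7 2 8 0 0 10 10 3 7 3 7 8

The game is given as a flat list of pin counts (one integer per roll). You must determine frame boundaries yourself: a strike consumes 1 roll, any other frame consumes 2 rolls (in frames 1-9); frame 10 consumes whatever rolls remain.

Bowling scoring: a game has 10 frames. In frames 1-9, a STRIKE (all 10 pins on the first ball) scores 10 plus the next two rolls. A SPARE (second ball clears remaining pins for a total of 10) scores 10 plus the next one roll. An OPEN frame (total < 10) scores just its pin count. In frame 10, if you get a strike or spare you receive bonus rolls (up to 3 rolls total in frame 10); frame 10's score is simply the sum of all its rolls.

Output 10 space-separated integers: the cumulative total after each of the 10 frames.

Frame 1: STRIKE. 10 + next two rolls (5+5) = 20. Cumulative: 20
Frame 2: SPARE (5+5=10). 10 + next roll (1) = 11. Cumulative: 31
Frame 3: OPEN (1+0=1). Cumulative: 32
Frame 4: STRIKE. 10 + next two rolls (7+2) = 19. Cumulative: 51
Frame 5: OPEN (7+2=9). Cumulative: 60
Frame 6: OPEN (8+0=8). Cumulative: 68
Frame 7: SPARE (0+10=10). 10 + next roll (10) = 20. Cumulative: 88
Frame 8: STRIKE. 10 + next two rolls (3+7) = 20. Cumulative: 108
Frame 9: SPARE (3+7=10). 10 + next roll (3) = 13. Cumulative: 121
Frame 10: SPARE. Sum of all frame-10 rolls (3+7+8) = 18. Cumulative: 139

Answer: 20 31 32 51 60 68 88 108 121 139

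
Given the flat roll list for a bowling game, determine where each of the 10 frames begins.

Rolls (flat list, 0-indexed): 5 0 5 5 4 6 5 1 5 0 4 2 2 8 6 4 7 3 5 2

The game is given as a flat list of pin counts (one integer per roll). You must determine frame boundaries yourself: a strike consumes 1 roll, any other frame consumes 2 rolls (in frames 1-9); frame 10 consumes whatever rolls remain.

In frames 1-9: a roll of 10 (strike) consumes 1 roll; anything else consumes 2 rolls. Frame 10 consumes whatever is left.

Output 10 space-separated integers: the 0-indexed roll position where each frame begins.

Answer: 0 2 4 6 8 10 12 14 16 18

Derivation:
Frame 1 starts at roll index 0: rolls=5,0 (sum=5), consumes 2 rolls
Frame 2 starts at roll index 2: rolls=5,5 (sum=10), consumes 2 rolls
Frame 3 starts at roll index 4: rolls=4,6 (sum=10), consumes 2 rolls
Frame 4 starts at roll index 6: rolls=5,1 (sum=6), consumes 2 rolls
Frame 5 starts at roll index 8: rolls=5,0 (sum=5), consumes 2 rolls
Frame 6 starts at roll index 10: rolls=4,2 (sum=6), consumes 2 rolls
Frame 7 starts at roll index 12: rolls=2,8 (sum=10), consumes 2 rolls
Frame 8 starts at roll index 14: rolls=6,4 (sum=10), consumes 2 rolls
Frame 9 starts at roll index 16: rolls=7,3 (sum=10), consumes 2 rolls
Frame 10 starts at roll index 18: 2 remaining rolls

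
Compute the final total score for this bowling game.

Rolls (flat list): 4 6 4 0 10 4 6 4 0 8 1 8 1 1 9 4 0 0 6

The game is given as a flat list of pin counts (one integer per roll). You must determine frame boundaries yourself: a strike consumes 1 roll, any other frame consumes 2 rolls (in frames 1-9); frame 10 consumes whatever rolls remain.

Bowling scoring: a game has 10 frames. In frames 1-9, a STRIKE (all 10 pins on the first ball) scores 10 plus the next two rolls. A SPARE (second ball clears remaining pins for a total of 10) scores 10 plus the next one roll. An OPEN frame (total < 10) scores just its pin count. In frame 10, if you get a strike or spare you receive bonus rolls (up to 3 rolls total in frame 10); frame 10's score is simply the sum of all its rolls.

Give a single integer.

Frame 1: SPARE (4+6=10). 10 + next roll (4) = 14. Cumulative: 14
Frame 2: OPEN (4+0=4). Cumulative: 18
Frame 3: STRIKE. 10 + next two rolls (4+6) = 20. Cumulative: 38
Frame 4: SPARE (4+6=10). 10 + next roll (4) = 14. Cumulative: 52
Frame 5: OPEN (4+0=4). Cumulative: 56
Frame 6: OPEN (8+1=9). Cumulative: 65
Frame 7: OPEN (8+1=9). Cumulative: 74
Frame 8: SPARE (1+9=10). 10 + next roll (4) = 14. Cumulative: 88
Frame 9: OPEN (4+0=4). Cumulative: 92
Frame 10: OPEN. Sum of all frame-10 rolls (0+6) = 6. Cumulative: 98

Answer: 98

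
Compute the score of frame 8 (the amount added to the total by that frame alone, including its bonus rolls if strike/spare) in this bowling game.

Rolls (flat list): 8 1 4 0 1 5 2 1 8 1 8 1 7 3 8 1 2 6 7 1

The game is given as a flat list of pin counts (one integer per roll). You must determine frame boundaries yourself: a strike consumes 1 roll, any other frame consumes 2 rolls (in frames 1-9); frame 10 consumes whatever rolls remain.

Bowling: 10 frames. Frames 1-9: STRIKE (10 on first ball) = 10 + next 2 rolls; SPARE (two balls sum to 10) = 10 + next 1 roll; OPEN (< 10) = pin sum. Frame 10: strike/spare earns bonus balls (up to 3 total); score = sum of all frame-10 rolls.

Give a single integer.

Frame 1: OPEN (8+1=9). Cumulative: 9
Frame 2: OPEN (4+0=4). Cumulative: 13
Frame 3: OPEN (1+5=6). Cumulative: 19
Frame 4: OPEN (2+1=3). Cumulative: 22
Frame 5: OPEN (8+1=9). Cumulative: 31
Frame 6: OPEN (8+1=9). Cumulative: 40
Frame 7: SPARE (7+3=10). 10 + next roll (8) = 18. Cumulative: 58
Frame 8: OPEN (8+1=9). Cumulative: 67
Frame 9: OPEN (2+6=8). Cumulative: 75
Frame 10: OPEN. Sum of all frame-10 rolls (7+1) = 8. Cumulative: 83

Answer: 9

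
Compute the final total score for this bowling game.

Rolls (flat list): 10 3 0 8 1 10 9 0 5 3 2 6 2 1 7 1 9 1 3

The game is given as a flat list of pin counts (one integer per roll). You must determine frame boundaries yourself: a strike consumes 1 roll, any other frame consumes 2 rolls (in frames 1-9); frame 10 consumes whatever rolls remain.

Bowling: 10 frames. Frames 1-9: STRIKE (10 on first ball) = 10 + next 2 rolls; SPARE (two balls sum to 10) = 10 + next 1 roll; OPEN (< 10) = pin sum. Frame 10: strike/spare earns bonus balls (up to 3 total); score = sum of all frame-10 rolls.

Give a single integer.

Frame 1: STRIKE. 10 + next two rolls (3+0) = 13. Cumulative: 13
Frame 2: OPEN (3+0=3). Cumulative: 16
Frame 3: OPEN (8+1=9). Cumulative: 25
Frame 4: STRIKE. 10 + next two rolls (9+0) = 19. Cumulative: 44
Frame 5: OPEN (9+0=9). Cumulative: 53
Frame 6: OPEN (5+3=8). Cumulative: 61
Frame 7: OPEN (2+6=8). Cumulative: 69
Frame 8: OPEN (2+1=3). Cumulative: 72
Frame 9: OPEN (7+1=8). Cumulative: 80
Frame 10: SPARE. Sum of all frame-10 rolls (9+1+3) = 13. Cumulative: 93

Answer: 93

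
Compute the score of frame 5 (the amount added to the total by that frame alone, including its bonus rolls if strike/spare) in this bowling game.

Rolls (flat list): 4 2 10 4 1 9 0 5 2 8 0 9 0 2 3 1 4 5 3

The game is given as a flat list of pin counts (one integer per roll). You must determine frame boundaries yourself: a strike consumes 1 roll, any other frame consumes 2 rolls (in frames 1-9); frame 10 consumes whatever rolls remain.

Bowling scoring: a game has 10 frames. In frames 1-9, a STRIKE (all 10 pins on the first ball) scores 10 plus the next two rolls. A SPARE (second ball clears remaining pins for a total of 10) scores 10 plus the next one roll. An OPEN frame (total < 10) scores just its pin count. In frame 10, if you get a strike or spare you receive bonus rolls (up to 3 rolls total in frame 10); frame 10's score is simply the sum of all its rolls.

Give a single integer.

Frame 1: OPEN (4+2=6). Cumulative: 6
Frame 2: STRIKE. 10 + next two rolls (4+1) = 15. Cumulative: 21
Frame 3: OPEN (4+1=5). Cumulative: 26
Frame 4: OPEN (9+0=9). Cumulative: 35
Frame 5: OPEN (5+2=7). Cumulative: 42
Frame 6: OPEN (8+0=8). Cumulative: 50
Frame 7: OPEN (9+0=9). Cumulative: 59

Answer: 7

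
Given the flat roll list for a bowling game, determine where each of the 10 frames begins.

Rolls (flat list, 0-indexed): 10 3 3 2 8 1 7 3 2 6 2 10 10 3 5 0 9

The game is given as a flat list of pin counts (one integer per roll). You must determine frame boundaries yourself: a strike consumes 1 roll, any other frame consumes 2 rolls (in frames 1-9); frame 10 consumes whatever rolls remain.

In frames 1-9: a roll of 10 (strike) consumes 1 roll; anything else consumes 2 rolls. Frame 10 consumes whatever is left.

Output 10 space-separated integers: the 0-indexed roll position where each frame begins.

Answer: 0 1 3 5 7 9 11 12 13 15

Derivation:
Frame 1 starts at roll index 0: roll=10 (strike), consumes 1 roll
Frame 2 starts at roll index 1: rolls=3,3 (sum=6), consumes 2 rolls
Frame 3 starts at roll index 3: rolls=2,8 (sum=10), consumes 2 rolls
Frame 4 starts at roll index 5: rolls=1,7 (sum=8), consumes 2 rolls
Frame 5 starts at roll index 7: rolls=3,2 (sum=5), consumes 2 rolls
Frame 6 starts at roll index 9: rolls=6,2 (sum=8), consumes 2 rolls
Frame 7 starts at roll index 11: roll=10 (strike), consumes 1 roll
Frame 8 starts at roll index 12: roll=10 (strike), consumes 1 roll
Frame 9 starts at roll index 13: rolls=3,5 (sum=8), consumes 2 rolls
Frame 10 starts at roll index 15: 2 remaining rolls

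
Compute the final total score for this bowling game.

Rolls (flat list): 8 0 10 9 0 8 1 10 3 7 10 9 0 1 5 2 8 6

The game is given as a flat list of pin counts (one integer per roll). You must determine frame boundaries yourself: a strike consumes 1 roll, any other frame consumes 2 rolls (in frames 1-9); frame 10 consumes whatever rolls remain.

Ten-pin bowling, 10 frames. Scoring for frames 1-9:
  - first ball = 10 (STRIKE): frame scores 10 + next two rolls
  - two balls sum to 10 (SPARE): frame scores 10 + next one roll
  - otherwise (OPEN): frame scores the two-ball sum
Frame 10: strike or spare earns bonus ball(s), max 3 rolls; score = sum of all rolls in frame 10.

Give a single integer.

Frame 1: OPEN (8+0=8). Cumulative: 8
Frame 2: STRIKE. 10 + next two rolls (9+0) = 19. Cumulative: 27
Frame 3: OPEN (9+0=9). Cumulative: 36
Frame 4: OPEN (8+1=9). Cumulative: 45
Frame 5: STRIKE. 10 + next two rolls (3+7) = 20. Cumulative: 65
Frame 6: SPARE (3+7=10). 10 + next roll (10) = 20. Cumulative: 85
Frame 7: STRIKE. 10 + next two rolls (9+0) = 19. Cumulative: 104
Frame 8: OPEN (9+0=9). Cumulative: 113
Frame 9: OPEN (1+5=6). Cumulative: 119
Frame 10: SPARE. Sum of all frame-10 rolls (2+8+6) = 16. Cumulative: 135

Answer: 135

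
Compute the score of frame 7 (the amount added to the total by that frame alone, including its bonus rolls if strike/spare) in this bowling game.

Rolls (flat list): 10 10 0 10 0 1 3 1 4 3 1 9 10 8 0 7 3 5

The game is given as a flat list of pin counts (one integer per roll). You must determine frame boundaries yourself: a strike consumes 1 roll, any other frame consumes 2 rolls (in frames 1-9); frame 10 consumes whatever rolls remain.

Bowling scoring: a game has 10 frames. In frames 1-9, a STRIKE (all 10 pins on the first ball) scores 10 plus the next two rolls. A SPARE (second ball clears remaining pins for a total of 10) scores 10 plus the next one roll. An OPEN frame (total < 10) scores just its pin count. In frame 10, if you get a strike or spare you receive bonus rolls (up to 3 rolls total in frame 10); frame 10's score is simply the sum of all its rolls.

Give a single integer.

Frame 1: STRIKE. 10 + next two rolls (10+0) = 20. Cumulative: 20
Frame 2: STRIKE. 10 + next two rolls (0+10) = 20. Cumulative: 40
Frame 3: SPARE (0+10=10). 10 + next roll (0) = 10. Cumulative: 50
Frame 4: OPEN (0+1=1). Cumulative: 51
Frame 5: OPEN (3+1=4). Cumulative: 55
Frame 6: OPEN (4+3=7). Cumulative: 62
Frame 7: SPARE (1+9=10). 10 + next roll (10) = 20. Cumulative: 82
Frame 8: STRIKE. 10 + next two rolls (8+0) = 18. Cumulative: 100
Frame 9: OPEN (8+0=8). Cumulative: 108

Answer: 20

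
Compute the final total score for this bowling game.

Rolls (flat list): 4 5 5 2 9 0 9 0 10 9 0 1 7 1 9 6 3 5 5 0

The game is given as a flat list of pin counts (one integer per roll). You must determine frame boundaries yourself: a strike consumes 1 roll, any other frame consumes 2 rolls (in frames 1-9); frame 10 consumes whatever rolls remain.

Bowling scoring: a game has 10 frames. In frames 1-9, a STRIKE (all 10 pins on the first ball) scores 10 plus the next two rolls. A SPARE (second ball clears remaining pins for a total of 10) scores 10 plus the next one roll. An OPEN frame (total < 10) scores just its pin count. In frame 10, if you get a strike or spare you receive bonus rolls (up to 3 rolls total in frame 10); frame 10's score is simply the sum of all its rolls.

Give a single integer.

Frame 1: OPEN (4+5=9). Cumulative: 9
Frame 2: OPEN (5+2=7). Cumulative: 16
Frame 3: OPEN (9+0=9). Cumulative: 25
Frame 4: OPEN (9+0=9). Cumulative: 34
Frame 5: STRIKE. 10 + next two rolls (9+0) = 19. Cumulative: 53
Frame 6: OPEN (9+0=9). Cumulative: 62
Frame 7: OPEN (1+7=8). Cumulative: 70
Frame 8: SPARE (1+9=10). 10 + next roll (6) = 16. Cumulative: 86
Frame 9: OPEN (6+3=9). Cumulative: 95
Frame 10: SPARE. Sum of all frame-10 rolls (5+5+0) = 10. Cumulative: 105

Answer: 105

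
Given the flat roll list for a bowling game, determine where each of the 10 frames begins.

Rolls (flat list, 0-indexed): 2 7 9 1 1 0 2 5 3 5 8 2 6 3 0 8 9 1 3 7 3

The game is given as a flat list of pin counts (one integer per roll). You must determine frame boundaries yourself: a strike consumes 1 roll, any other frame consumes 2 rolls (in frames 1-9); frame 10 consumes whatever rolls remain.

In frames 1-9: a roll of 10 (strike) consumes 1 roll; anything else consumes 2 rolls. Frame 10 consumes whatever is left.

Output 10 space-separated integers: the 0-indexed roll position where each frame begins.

Frame 1 starts at roll index 0: rolls=2,7 (sum=9), consumes 2 rolls
Frame 2 starts at roll index 2: rolls=9,1 (sum=10), consumes 2 rolls
Frame 3 starts at roll index 4: rolls=1,0 (sum=1), consumes 2 rolls
Frame 4 starts at roll index 6: rolls=2,5 (sum=7), consumes 2 rolls
Frame 5 starts at roll index 8: rolls=3,5 (sum=8), consumes 2 rolls
Frame 6 starts at roll index 10: rolls=8,2 (sum=10), consumes 2 rolls
Frame 7 starts at roll index 12: rolls=6,3 (sum=9), consumes 2 rolls
Frame 8 starts at roll index 14: rolls=0,8 (sum=8), consumes 2 rolls
Frame 9 starts at roll index 16: rolls=9,1 (sum=10), consumes 2 rolls
Frame 10 starts at roll index 18: 3 remaining rolls

Answer: 0 2 4 6 8 10 12 14 16 18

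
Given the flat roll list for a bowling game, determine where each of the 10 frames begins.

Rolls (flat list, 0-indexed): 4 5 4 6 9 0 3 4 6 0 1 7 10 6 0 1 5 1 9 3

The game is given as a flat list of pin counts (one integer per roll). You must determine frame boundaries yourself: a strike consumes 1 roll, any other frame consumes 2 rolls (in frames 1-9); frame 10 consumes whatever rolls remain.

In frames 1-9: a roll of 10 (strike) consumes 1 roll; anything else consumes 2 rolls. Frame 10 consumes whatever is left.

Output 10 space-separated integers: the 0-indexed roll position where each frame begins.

Frame 1 starts at roll index 0: rolls=4,5 (sum=9), consumes 2 rolls
Frame 2 starts at roll index 2: rolls=4,6 (sum=10), consumes 2 rolls
Frame 3 starts at roll index 4: rolls=9,0 (sum=9), consumes 2 rolls
Frame 4 starts at roll index 6: rolls=3,4 (sum=7), consumes 2 rolls
Frame 5 starts at roll index 8: rolls=6,0 (sum=6), consumes 2 rolls
Frame 6 starts at roll index 10: rolls=1,7 (sum=8), consumes 2 rolls
Frame 7 starts at roll index 12: roll=10 (strike), consumes 1 roll
Frame 8 starts at roll index 13: rolls=6,0 (sum=6), consumes 2 rolls
Frame 9 starts at roll index 15: rolls=1,5 (sum=6), consumes 2 rolls
Frame 10 starts at roll index 17: 3 remaining rolls

Answer: 0 2 4 6 8 10 12 13 15 17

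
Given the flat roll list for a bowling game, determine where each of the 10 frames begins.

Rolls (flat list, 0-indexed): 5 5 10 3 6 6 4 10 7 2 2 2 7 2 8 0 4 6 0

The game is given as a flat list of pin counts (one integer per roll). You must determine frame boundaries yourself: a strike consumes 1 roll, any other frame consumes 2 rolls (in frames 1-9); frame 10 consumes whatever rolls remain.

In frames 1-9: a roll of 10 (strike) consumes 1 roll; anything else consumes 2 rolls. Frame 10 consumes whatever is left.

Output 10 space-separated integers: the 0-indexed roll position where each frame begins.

Frame 1 starts at roll index 0: rolls=5,5 (sum=10), consumes 2 rolls
Frame 2 starts at roll index 2: roll=10 (strike), consumes 1 roll
Frame 3 starts at roll index 3: rolls=3,6 (sum=9), consumes 2 rolls
Frame 4 starts at roll index 5: rolls=6,4 (sum=10), consumes 2 rolls
Frame 5 starts at roll index 7: roll=10 (strike), consumes 1 roll
Frame 6 starts at roll index 8: rolls=7,2 (sum=9), consumes 2 rolls
Frame 7 starts at roll index 10: rolls=2,2 (sum=4), consumes 2 rolls
Frame 8 starts at roll index 12: rolls=7,2 (sum=9), consumes 2 rolls
Frame 9 starts at roll index 14: rolls=8,0 (sum=8), consumes 2 rolls
Frame 10 starts at roll index 16: 3 remaining rolls

Answer: 0 2 3 5 7 8 10 12 14 16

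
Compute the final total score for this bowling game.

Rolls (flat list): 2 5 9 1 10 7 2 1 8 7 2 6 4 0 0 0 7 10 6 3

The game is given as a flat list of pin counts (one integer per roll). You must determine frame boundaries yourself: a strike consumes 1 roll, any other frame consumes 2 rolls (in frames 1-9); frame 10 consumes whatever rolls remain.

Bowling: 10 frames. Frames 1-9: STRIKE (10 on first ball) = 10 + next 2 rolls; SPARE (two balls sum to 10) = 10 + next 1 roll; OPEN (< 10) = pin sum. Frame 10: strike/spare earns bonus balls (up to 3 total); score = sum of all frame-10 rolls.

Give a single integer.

Answer: 109

Derivation:
Frame 1: OPEN (2+5=7). Cumulative: 7
Frame 2: SPARE (9+1=10). 10 + next roll (10) = 20. Cumulative: 27
Frame 3: STRIKE. 10 + next two rolls (7+2) = 19. Cumulative: 46
Frame 4: OPEN (7+2=9). Cumulative: 55
Frame 5: OPEN (1+8=9). Cumulative: 64
Frame 6: OPEN (7+2=9). Cumulative: 73
Frame 7: SPARE (6+4=10). 10 + next roll (0) = 10. Cumulative: 83
Frame 8: OPEN (0+0=0). Cumulative: 83
Frame 9: OPEN (0+7=7). Cumulative: 90
Frame 10: STRIKE. Sum of all frame-10 rolls (10+6+3) = 19. Cumulative: 109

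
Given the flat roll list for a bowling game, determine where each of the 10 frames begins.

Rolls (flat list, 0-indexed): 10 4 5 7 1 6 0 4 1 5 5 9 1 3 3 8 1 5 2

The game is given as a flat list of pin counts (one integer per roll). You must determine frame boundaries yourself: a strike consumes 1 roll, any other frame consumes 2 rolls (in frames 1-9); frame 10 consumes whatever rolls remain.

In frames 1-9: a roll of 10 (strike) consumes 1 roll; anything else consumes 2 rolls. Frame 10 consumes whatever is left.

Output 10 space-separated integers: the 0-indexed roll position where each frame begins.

Frame 1 starts at roll index 0: roll=10 (strike), consumes 1 roll
Frame 2 starts at roll index 1: rolls=4,5 (sum=9), consumes 2 rolls
Frame 3 starts at roll index 3: rolls=7,1 (sum=8), consumes 2 rolls
Frame 4 starts at roll index 5: rolls=6,0 (sum=6), consumes 2 rolls
Frame 5 starts at roll index 7: rolls=4,1 (sum=5), consumes 2 rolls
Frame 6 starts at roll index 9: rolls=5,5 (sum=10), consumes 2 rolls
Frame 7 starts at roll index 11: rolls=9,1 (sum=10), consumes 2 rolls
Frame 8 starts at roll index 13: rolls=3,3 (sum=6), consumes 2 rolls
Frame 9 starts at roll index 15: rolls=8,1 (sum=9), consumes 2 rolls
Frame 10 starts at roll index 17: 2 remaining rolls

Answer: 0 1 3 5 7 9 11 13 15 17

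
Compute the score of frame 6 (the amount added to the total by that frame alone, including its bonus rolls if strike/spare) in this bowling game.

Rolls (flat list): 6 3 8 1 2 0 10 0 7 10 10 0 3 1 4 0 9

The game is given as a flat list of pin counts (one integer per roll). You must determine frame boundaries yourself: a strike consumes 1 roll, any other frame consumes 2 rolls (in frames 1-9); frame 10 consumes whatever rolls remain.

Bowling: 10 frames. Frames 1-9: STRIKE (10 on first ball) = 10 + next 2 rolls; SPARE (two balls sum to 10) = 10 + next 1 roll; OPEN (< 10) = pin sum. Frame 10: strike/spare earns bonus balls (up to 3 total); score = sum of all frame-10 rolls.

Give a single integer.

Answer: 20

Derivation:
Frame 1: OPEN (6+3=9). Cumulative: 9
Frame 2: OPEN (8+1=9). Cumulative: 18
Frame 3: OPEN (2+0=2). Cumulative: 20
Frame 4: STRIKE. 10 + next two rolls (0+7) = 17. Cumulative: 37
Frame 5: OPEN (0+7=7). Cumulative: 44
Frame 6: STRIKE. 10 + next two rolls (10+0) = 20. Cumulative: 64
Frame 7: STRIKE. 10 + next two rolls (0+3) = 13. Cumulative: 77
Frame 8: OPEN (0+3=3). Cumulative: 80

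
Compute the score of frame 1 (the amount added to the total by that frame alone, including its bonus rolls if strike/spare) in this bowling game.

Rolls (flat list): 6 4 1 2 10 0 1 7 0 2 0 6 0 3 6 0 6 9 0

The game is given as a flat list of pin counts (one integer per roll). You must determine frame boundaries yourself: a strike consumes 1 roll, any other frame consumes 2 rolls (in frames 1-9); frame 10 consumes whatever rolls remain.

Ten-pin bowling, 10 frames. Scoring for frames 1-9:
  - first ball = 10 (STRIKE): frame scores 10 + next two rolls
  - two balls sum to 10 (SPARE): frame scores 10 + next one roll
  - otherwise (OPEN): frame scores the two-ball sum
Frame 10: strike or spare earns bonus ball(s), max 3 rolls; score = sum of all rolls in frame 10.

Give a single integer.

Frame 1: SPARE (6+4=10). 10 + next roll (1) = 11. Cumulative: 11
Frame 2: OPEN (1+2=3). Cumulative: 14
Frame 3: STRIKE. 10 + next two rolls (0+1) = 11. Cumulative: 25

Answer: 11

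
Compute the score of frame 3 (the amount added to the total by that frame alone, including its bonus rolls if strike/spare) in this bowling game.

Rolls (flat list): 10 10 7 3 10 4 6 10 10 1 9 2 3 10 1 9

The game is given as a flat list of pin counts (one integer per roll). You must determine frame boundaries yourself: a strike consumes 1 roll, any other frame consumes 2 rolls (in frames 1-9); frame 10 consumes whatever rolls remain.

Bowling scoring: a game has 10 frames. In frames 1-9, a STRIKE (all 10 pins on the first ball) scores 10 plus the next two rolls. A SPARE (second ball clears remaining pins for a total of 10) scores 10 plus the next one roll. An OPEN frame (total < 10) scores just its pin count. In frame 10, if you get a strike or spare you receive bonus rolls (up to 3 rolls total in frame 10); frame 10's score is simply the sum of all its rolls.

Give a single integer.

Answer: 20

Derivation:
Frame 1: STRIKE. 10 + next two rolls (10+7) = 27. Cumulative: 27
Frame 2: STRIKE. 10 + next two rolls (7+3) = 20. Cumulative: 47
Frame 3: SPARE (7+3=10). 10 + next roll (10) = 20. Cumulative: 67
Frame 4: STRIKE. 10 + next two rolls (4+6) = 20. Cumulative: 87
Frame 5: SPARE (4+6=10). 10 + next roll (10) = 20. Cumulative: 107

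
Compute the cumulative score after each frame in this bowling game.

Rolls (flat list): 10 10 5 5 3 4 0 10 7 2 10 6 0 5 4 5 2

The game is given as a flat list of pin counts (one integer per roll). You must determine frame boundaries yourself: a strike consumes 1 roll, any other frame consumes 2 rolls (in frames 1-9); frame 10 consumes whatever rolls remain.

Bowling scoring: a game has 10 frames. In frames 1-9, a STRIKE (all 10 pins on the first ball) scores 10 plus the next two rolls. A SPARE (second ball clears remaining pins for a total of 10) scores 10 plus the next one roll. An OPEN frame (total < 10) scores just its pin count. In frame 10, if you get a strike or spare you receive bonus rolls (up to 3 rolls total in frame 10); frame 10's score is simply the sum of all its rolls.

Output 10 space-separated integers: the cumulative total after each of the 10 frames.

Frame 1: STRIKE. 10 + next two rolls (10+5) = 25. Cumulative: 25
Frame 2: STRIKE. 10 + next two rolls (5+5) = 20. Cumulative: 45
Frame 3: SPARE (5+5=10). 10 + next roll (3) = 13. Cumulative: 58
Frame 4: OPEN (3+4=7). Cumulative: 65
Frame 5: SPARE (0+10=10). 10 + next roll (7) = 17. Cumulative: 82
Frame 6: OPEN (7+2=9). Cumulative: 91
Frame 7: STRIKE. 10 + next two rolls (6+0) = 16. Cumulative: 107
Frame 8: OPEN (6+0=6). Cumulative: 113
Frame 9: OPEN (5+4=9). Cumulative: 122
Frame 10: OPEN. Sum of all frame-10 rolls (5+2) = 7. Cumulative: 129

Answer: 25 45 58 65 82 91 107 113 122 129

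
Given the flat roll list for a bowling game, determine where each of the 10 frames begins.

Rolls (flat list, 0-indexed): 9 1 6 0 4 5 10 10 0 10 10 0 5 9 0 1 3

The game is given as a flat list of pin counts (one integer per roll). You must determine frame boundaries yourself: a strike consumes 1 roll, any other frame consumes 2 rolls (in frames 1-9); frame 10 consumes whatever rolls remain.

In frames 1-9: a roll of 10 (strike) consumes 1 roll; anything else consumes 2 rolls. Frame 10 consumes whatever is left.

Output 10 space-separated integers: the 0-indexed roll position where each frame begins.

Answer: 0 2 4 6 7 8 10 11 13 15

Derivation:
Frame 1 starts at roll index 0: rolls=9,1 (sum=10), consumes 2 rolls
Frame 2 starts at roll index 2: rolls=6,0 (sum=6), consumes 2 rolls
Frame 3 starts at roll index 4: rolls=4,5 (sum=9), consumes 2 rolls
Frame 4 starts at roll index 6: roll=10 (strike), consumes 1 roll
Frame 5 starts at roll index 7: roll=10 (strike), consumes 1 roll
Frame 6 starts at roll index 8: rolls=0,10 (sum=10), consumes 2 rolls
Frame 7 starts at roll index 10: roll=10 (strike), consumes 1 roll
Frame 8 starts at roll index 11: rolls=0,5 (sum=5), consumes 2 rolls
Frame 9 starts at roll index 13: rolls=9,0 (sum=9), consumes 2 rolls
Frame 10 starts at roll index 15: 2 remaining rolls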